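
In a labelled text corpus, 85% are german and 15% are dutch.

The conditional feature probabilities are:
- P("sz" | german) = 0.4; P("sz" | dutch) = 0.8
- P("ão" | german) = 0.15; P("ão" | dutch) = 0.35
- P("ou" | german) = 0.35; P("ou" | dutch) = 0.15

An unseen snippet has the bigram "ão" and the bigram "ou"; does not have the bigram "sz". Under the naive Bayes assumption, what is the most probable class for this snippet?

german

german: 0.85 × (1−0.4) × 0.15 × 0.35 = 0.026775
dutch: 0.15 × (1−0.8) × 0.35 × 0.15 = 0.001575
Highest score → german.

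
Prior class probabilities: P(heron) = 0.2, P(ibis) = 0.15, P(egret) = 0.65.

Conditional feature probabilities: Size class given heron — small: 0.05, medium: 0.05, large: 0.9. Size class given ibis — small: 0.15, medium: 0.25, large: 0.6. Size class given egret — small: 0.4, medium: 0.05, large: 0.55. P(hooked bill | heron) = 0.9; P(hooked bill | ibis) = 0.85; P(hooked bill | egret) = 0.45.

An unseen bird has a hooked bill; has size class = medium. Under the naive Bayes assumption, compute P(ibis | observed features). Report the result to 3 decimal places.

heron: 0.2 × 0.05 × 0.9 = 0.009
ibis: 0.15 × 0.25 × 0.85 = 0.031875
egret: 0.65 × 0.05 × 0.45 = 0.014625
P(ibis | x) = 0.031875 / 0.0555 ≈ 0.574

0.574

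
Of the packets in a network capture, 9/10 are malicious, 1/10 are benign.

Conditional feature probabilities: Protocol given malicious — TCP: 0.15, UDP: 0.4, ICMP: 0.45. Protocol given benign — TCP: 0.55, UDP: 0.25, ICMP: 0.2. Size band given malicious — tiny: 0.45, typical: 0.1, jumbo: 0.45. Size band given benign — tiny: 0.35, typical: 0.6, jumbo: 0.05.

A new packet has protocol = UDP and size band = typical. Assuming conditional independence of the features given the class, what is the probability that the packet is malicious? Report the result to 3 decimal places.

0.706

malicious: 0.9 × 0.4 × 0.1 = 0.036
benign: 0.1 × 0.25 × 0.6 = 0.015
P(malicious | x) = 0.036 / 0.051 ≈ 0.706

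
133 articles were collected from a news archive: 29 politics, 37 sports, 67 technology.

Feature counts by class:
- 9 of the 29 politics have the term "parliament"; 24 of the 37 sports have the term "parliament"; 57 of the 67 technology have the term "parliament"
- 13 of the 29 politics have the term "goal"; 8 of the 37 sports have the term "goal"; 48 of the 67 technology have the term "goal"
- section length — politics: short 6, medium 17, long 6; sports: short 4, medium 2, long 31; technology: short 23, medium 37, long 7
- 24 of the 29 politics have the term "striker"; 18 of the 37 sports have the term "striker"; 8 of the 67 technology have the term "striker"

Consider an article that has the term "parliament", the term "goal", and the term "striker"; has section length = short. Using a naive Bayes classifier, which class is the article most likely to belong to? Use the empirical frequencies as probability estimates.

technology

politics: (29/133) × (9/29) × (13/29) × (6/29) × (24/29) ≈ 0.00519401
sports: (37/133) × (24/37) × (8/37) × (4/37) × (18/37) ≈ 0.002052
technology: (67/133) × (57/67) × (48/67) × (23/67) × (8/67) ≈ 0.0125851
Highest score → technology.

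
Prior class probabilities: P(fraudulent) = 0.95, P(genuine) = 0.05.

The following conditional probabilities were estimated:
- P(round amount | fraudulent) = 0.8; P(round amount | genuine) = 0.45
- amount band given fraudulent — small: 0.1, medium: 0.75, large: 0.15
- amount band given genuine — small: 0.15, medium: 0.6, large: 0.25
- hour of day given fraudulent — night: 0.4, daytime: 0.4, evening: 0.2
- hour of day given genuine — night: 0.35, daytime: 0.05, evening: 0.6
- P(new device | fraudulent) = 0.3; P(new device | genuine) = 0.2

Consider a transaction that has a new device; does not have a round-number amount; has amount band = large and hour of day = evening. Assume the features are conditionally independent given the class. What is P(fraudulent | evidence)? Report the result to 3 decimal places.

fraudulent: 0.95 × (1−0.8) × 0.15 × 0.2 × 0.3 = 0.00171
genuine: 0.05 × (1−0.45) × 0.25 × 0.6 × 0.2 = 0.000825
P(fraudulent | x) = 0.00171 / 0.002535 ≈ 0.675

0.675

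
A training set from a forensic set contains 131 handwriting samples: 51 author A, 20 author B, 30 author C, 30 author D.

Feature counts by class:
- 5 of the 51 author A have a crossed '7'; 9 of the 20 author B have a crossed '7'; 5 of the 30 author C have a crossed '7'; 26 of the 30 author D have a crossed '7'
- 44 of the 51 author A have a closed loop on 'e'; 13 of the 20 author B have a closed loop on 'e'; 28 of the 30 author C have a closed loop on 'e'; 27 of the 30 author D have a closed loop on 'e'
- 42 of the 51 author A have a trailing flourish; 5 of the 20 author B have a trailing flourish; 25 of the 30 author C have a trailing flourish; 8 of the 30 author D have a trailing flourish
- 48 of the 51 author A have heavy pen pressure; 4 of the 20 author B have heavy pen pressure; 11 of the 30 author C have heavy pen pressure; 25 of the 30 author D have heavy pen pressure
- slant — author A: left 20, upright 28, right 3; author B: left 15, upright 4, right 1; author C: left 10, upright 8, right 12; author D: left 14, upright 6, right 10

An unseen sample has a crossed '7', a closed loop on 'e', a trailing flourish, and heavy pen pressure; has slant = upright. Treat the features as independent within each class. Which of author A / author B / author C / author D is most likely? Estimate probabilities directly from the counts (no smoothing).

author A

author A: (51/131) × (5/51) × (44/51) × (42/51) × (48/51) × (28/51) ≈ 0.0140126
author B: (20/131) × (9/20) × (13/20) × (5/20) × (4/20) × (4/20) ≈ 0.000446565
author C: (30/131) × (5/30) × (28/30) × (25/30) × (11/30) × (8/30) ≈ 0.00290265
author D: (30/131) × (26/30) × (27/30) × (8/30) × (25/30) × (6/30) ≈ 0.00793893
Highest score → author A.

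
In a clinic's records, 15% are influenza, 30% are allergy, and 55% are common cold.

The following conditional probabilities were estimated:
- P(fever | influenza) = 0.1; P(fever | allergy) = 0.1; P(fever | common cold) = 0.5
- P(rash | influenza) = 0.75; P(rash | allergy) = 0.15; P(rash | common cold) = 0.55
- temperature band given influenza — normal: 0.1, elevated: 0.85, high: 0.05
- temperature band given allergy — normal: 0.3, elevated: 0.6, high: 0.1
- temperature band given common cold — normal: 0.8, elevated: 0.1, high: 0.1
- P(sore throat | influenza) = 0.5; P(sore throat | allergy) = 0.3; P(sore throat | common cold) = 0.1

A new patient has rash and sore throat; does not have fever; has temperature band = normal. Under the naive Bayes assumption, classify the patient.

common cold

influenza: 0.15 × (1−0.1) × 0.75 × 0.1 × 0.5 = 0.0050625
allergy: 0.3 × (1−0.1) × 0.15 × 0.3 × 0.3 = 0.003645
common cold: 0.55 × (1−0.5) × 0.55 × 0.8 × 0.1 = 0.0121
Highest score → common cold.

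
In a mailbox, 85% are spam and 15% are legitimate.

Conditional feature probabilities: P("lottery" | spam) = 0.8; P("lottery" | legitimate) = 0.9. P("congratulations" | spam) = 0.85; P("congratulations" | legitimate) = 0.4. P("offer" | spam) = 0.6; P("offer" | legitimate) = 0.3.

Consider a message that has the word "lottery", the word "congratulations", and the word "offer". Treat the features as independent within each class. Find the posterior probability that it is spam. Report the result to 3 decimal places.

spam: 0.85 × 0.8 × 0.85 × 0.6 = 0.3468
legitimate: 0.15 × 0.9 × 0.4 × 0.3 = 0.0162
P(spam | x) = 0.3468 / 0.363 ≈ 0.955

0.955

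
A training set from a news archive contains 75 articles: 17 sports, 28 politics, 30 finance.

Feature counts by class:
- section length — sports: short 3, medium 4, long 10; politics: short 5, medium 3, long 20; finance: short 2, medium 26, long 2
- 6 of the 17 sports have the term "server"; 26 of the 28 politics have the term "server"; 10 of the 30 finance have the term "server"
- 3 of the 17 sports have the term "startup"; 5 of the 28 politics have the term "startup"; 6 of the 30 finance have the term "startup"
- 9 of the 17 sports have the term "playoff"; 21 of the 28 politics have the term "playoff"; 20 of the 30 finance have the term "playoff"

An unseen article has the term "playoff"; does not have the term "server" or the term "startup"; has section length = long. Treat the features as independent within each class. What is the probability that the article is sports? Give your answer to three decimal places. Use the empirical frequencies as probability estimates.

sports: (17/75) × (10/17) × (11/17) × (14/17) × (9/17) ≈ 0.0376145
politics: (28/75) × (20/28) × (2/28) × (23/28) × (21/28) ≈ 0.0117347
finance: (30/75) × (2/30) × (20/30) × (24/30) × (20/30) ≈ 0.00948148
P(sports | x) = 0.0376145 / 0.05883068 ≈ 0.639

0.639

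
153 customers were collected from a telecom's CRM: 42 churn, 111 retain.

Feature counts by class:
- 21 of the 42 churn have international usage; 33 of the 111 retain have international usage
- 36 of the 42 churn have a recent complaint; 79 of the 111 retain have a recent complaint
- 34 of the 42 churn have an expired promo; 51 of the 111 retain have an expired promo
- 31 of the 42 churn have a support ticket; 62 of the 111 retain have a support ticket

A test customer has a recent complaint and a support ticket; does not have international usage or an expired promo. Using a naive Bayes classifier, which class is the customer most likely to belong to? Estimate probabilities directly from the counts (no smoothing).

churn: (42/153) × (21/42) × (36/42) × (8/42) × (31/42) ≈ 0.0165399
retain: (111/153) × (78/111) × (79/111) × (60/111) × (62/111) ≈ 0.109548
Highest score → retain.

retain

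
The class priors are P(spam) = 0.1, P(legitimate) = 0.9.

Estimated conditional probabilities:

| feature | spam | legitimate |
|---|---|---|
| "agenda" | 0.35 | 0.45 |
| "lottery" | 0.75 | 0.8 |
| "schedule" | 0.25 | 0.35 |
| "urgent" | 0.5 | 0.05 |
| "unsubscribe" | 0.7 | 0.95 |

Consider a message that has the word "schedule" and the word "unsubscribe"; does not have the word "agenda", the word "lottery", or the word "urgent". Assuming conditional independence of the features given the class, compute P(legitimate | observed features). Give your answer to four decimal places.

spam: 0.1 × (1−0.35) × (1−0.75) × 0.25 × (1−0.5) × 0.7 = 0.001421875
legitimate: 0.9 × (1−0.45) × (1−0.8) × 0.35 × (1−0.05) × 0.95 = 0.031271625
P(legitimate | x) = 0.031271625 / 0.0326935 ≈ 0.9565

0.9565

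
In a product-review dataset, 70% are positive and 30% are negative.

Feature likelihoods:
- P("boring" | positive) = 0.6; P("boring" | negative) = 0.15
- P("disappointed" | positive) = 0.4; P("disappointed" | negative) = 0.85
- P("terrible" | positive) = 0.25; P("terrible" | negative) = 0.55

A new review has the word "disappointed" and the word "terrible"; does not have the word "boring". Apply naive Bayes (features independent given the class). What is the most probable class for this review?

positive: 0.7 × (1−0.6) × 0.4 × 0.25 = 0.028
negative: 0.3 × (1−0.15) × 0.85 × 0.55 = 0.1192125
Highest score → negative.

negative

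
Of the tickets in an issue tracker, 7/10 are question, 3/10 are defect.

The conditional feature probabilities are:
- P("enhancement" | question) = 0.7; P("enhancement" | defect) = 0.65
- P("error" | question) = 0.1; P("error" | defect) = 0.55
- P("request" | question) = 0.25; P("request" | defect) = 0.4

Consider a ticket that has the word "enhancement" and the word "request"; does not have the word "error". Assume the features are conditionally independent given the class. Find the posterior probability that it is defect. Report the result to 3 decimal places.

question: 0.7 × 0.7 × (1−0.1) × 0.25 = 0.11025
defect: 0.3 × 0.65 × (1−0.55) × 0.4 = 0.0351
P(defect | x) = 0.0351 / 0.14535 ≈ 0.241

0.241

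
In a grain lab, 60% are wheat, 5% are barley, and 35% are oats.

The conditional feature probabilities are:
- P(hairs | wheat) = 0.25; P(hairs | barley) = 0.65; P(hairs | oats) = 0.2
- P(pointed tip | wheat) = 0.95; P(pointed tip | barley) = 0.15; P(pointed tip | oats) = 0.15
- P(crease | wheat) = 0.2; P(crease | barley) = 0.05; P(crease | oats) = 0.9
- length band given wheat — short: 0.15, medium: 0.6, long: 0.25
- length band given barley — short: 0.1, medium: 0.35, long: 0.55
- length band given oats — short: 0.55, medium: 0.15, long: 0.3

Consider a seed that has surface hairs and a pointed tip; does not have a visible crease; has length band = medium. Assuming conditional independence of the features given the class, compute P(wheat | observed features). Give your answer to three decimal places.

0.975

wheat: 0.6 × 0.25 × 0.95 × (1−0.2) × 0.6 = 0.0684
barley: 0.05 × 0.65 × 0.15 × (1−0.05) × 0.35 = 0.0016209375
oats: 0.35 × 0.2 × 0.15 × (1−0.9) × 0.15 = 0.0001575
P(wheat | x) = 0.0684 / 0.0701784375 ≈ 0.975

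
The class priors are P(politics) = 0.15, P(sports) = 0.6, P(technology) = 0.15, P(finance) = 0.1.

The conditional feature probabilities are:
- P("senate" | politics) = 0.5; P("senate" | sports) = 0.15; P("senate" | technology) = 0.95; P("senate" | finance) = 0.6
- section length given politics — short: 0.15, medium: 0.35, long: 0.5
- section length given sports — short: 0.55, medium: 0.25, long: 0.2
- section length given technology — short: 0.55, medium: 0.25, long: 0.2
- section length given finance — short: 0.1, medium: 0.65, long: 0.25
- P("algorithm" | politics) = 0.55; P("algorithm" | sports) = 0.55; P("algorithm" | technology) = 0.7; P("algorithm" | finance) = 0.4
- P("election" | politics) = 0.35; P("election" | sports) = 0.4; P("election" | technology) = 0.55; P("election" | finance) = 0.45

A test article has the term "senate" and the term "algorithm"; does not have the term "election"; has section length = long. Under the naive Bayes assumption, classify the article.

politics

politics: 0.15 × 0.5 × 0.5 × 0.55 × (1−0.35) = 0.01340625
sports: 0.6 × 0.15 × 0.2 × 0.55 × (1−0.4) = 0.00594
technology: 0.15 × 0.95 × 0.2 × 0.7 × (1−0.55) = 0.0089775
finance: 0.1 × 0.6 × 0.25 × 0.4 × (1−0.45) = 0.0033
Highest score → politics.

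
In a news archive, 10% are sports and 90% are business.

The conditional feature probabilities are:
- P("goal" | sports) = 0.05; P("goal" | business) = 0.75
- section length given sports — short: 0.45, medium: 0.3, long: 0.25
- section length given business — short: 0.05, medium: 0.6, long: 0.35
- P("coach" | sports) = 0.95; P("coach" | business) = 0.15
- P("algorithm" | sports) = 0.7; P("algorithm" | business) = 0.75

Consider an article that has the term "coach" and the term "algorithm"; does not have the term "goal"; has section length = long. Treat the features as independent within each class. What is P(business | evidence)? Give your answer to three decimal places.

0.359

sports: 0.1 × (1−0.05) × 0.25 × 0.95 × 0.7 = 0.01579375
business: 0.9 × (1−0.75) × 0.35 × 0.15 × 0.75 = 0.008859375
P(business | x) = 0.008859375 / 0.024653125 ≈ 0.359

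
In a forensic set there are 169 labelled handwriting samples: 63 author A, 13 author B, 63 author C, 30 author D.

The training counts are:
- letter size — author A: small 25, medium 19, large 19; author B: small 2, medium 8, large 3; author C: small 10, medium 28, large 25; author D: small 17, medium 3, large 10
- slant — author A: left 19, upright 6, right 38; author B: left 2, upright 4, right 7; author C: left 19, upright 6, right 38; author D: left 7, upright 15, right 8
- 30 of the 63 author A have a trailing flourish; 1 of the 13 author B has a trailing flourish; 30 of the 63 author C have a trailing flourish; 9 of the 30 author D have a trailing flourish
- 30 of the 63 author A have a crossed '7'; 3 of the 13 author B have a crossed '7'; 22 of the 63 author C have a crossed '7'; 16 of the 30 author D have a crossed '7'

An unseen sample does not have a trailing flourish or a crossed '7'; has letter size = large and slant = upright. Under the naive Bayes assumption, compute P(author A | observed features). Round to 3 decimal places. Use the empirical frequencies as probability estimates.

author A: (63/169) × (19/63) × (6/63) × (33/63) × (33/63) ≈ 0.00293781
author B: (13/169) × (3/13) × (4/13) × (12/13) × (10/13) ≈ 0.00387834
author C: (63/169) × (25/63) × (6/63) × (33/63) × (41/63) ≈ 0.00480265
author D: (30/169) × (10/30) × (15/30) × (21/30) × (14/30) ≈ 0.00966469
P(author A | x) = 0.00293781 / 0.02128349 ≈ 0.138

0.138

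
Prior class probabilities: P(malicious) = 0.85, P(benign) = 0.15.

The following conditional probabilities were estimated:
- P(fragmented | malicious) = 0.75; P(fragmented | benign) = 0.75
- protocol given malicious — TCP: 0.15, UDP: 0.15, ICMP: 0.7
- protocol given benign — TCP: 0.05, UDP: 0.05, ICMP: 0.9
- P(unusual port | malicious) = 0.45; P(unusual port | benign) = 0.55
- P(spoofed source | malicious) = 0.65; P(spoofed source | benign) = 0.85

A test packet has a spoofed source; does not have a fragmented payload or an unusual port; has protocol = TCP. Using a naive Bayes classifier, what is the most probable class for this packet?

malicious: 0.85 × (1−0.75) × 0.15 × (1−0.45) × 0.65 = 0.0113953125
benign: 0.15 × (1−0.75) × 0.05 × (1−0.55) × 0.85 = 0.0007171875
Highest score → malicious.

malicious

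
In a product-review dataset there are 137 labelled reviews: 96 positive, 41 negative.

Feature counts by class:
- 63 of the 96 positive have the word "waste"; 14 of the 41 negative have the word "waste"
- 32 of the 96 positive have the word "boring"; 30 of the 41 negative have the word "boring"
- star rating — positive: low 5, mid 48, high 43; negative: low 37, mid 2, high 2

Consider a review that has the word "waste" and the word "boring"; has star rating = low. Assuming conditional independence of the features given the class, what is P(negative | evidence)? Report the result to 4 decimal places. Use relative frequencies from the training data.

0.8942

positive: (96/137) × (63/96) × (32/96) × (5/96) ≈ 0.00798358
negative: (41/137) × (14/41) × (30/41) × (37/41) ≈ 0.0674781
P(negative | x) = 0.0674781 / 0.07546168 ≈ 0.8942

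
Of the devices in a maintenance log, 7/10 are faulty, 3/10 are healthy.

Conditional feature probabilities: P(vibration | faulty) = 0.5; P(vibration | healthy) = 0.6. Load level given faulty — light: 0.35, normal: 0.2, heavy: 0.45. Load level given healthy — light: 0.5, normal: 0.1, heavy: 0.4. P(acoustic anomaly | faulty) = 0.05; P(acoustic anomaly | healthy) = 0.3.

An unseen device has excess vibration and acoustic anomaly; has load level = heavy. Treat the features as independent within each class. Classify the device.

faulty: 0.7 × 0.5 × 0.45 × 0.05 = 0.007875
healthy: 0.3 × 0.6 × 0.4 × 0.3 = 0.0216
Highest score → healthy.

healthy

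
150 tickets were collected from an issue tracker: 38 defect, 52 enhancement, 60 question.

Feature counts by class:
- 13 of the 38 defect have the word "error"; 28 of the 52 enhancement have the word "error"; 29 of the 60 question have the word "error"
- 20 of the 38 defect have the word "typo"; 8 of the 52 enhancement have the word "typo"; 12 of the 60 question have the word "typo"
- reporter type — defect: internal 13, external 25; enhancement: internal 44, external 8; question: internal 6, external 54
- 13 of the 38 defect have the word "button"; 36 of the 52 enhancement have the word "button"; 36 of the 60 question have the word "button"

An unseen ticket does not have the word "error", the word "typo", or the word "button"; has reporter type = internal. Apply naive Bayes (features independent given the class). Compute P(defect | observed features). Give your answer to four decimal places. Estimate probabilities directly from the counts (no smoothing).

0.2980

defect: (38/150) × (25/38) × (18/38) × (13/38) × (25/38) ≈ 0.0177686
enhancement: (52/150) × (24/52) × (44/52) × (44/52) × (16/52) ≈ 0.0352481
question: (60/150) × (31/60) × (48/60) × (6/60) × (24/60) ≈ 0.00661333
P(defect | x) = 0.0177686 / 0.05963003 ≈ 0.2980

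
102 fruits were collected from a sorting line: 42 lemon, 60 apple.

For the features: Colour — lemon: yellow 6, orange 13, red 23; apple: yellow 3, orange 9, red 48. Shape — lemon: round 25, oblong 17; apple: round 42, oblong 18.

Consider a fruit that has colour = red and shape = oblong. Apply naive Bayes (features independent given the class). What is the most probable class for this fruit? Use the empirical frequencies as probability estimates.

lemon: (42/102) × (23/42) × (17/42) ≈ 0.0912698
apple: (60/102) × (48/60) × (18/60) ≈ 0.141176
Highest score → apple.

apple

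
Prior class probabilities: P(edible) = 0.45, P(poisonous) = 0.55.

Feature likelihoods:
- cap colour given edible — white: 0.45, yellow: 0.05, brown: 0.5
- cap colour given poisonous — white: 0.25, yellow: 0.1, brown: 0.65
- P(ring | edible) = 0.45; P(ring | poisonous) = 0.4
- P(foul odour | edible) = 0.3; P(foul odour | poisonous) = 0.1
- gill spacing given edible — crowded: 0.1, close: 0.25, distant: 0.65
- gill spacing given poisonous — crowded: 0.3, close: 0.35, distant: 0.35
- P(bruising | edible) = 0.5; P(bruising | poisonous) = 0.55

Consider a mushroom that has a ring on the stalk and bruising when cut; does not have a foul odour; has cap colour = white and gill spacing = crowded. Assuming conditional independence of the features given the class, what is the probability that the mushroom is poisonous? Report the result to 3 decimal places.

0.719

edible: 0.45 × 0.45 × 0.45 × (1−0.3) × 0.1 × 0.5 = 0.003189375
poisonous: 0.55 × 0.25 × 0.4 × (1−0.1) × 0.3 × 0.55 = 0.0081675
P(poisonous | x) = 0.0081675 / 0.011356875 ≈ 0.719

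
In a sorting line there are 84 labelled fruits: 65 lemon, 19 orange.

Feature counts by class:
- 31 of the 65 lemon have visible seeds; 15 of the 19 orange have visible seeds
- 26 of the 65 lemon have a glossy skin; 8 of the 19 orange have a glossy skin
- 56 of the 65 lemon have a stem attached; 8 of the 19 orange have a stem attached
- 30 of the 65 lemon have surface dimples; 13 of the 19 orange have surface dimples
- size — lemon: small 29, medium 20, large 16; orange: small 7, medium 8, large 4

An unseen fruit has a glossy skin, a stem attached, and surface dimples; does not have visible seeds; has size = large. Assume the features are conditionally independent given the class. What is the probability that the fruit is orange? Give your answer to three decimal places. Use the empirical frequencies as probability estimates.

0.071

lemon: (65/84) × (34/65) × (26/65) × (56/65) × (30/65) × (16/65) ≈ 0.0158471
orange: (19/84) × (4/19) × (8/19) × (8/19) × (13/19) × (4/19) ≈ 0.00121604
P(orange | x) = 0.00121604 / 0.01706314 ≈ 0.071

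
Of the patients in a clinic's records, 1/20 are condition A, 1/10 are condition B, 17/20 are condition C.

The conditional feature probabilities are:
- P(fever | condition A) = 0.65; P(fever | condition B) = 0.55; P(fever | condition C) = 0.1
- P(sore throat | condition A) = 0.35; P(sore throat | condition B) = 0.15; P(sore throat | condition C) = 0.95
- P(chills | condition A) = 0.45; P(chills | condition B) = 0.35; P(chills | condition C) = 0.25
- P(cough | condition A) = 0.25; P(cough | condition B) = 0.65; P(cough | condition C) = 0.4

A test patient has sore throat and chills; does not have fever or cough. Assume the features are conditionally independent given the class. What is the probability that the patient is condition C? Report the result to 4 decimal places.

0.9741

condition A: 0.05 × (1−0.65) × 0.35 × 0.45 × (1−0.25) = 0.0020671875
condition B: 0.1 × (1−0.55) × 0.15 × 0.35 × (1−0.65) = 0.000826875
condition C: 0.85 × (1−0.1) × 0.95 × 0.25 × (1−0.4) = 0.1090125
P(condition C | x) = 0.1090125 / 0.1119065625 ≈ 0.9741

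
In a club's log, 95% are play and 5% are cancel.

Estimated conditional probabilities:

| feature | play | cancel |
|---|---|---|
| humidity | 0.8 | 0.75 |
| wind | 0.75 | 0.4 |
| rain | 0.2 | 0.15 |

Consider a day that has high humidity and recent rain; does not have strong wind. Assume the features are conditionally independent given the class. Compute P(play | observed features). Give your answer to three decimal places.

0.918

play: 0.95 × 0.8 × (1−0.75) × 0.2 = 0.038
cancel: 0.05 × 0.75 × (1−0.4) × 0.15 = 0.003375
P(play | x) = 0.038 / 0.041375 ≈ 0.918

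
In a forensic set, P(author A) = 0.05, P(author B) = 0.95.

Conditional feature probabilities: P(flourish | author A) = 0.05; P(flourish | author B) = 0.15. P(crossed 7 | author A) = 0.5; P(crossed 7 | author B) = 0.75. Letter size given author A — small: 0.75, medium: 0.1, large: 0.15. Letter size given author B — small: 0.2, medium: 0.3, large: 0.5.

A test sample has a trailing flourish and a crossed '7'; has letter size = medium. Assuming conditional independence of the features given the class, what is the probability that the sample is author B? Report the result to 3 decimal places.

0.996

author A: 0.05 × 0.05 × 0.5 × 0.1 = 0.000125
author B: 0.95 × 0.15 × 0.75 × 0.3 = 0.0320625
P(author B | x) = 0.0320625 / 0.0321875 ≈ 0.996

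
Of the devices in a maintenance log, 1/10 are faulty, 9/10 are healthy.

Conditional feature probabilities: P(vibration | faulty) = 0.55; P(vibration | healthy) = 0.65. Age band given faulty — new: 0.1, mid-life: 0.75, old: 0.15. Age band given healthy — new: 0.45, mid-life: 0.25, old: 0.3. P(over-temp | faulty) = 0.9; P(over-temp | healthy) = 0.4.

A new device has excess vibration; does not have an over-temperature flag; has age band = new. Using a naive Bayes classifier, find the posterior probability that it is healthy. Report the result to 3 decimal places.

0.997

faulty: 0.1 × 0.55 × 0.1 × (1−0.9) = 0.00055
healthy: 0.9 × 0.65 × 0.45 × (1−0.4) = 0.15795
P(healthy | x) = 0.15795 / 0.1585 ≈ 0.997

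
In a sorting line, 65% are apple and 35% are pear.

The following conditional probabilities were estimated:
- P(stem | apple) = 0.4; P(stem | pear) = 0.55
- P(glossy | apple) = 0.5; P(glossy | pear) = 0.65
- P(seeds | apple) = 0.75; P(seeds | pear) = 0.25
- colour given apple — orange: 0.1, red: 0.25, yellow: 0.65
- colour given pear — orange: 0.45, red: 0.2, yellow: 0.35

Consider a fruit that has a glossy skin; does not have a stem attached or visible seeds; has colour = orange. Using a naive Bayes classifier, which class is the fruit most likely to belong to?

apple: 0.65 × (1−0.4) × 0.5 × (1−0.75) × 0.1 = 0.004875
pear: 0.35 × (1−0.55) × 0.65 × (1−0.25) × 0.45 = 0.0345515625
Highest score → pear.

pear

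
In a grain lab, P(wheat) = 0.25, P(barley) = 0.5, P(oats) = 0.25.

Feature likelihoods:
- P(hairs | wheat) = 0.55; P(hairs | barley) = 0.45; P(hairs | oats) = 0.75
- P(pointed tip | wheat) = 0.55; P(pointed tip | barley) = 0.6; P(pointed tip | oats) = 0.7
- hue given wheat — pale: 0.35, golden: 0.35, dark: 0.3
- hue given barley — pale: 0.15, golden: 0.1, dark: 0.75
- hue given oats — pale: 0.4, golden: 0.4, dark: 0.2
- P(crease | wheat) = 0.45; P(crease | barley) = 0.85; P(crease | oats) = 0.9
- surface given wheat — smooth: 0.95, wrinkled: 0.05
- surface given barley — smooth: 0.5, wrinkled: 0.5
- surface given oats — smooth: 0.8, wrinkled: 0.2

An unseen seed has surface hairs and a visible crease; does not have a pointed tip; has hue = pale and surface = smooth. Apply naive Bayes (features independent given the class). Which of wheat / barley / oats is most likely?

oats

wheat: 0.25 × 0.55 × (1−0.55) × 0.35 × 0.45 × 0.95 = 0.009258046875
barley: 0.5 × 0.45 × (1−0.6) × 0.15 × 0.85 × 0.5 = 0.0057375
oats: 0.25 × 0.75 × (1−0.7) × 0.4 × 0.9 × 0.8 = 0.0162
Highest score → oats.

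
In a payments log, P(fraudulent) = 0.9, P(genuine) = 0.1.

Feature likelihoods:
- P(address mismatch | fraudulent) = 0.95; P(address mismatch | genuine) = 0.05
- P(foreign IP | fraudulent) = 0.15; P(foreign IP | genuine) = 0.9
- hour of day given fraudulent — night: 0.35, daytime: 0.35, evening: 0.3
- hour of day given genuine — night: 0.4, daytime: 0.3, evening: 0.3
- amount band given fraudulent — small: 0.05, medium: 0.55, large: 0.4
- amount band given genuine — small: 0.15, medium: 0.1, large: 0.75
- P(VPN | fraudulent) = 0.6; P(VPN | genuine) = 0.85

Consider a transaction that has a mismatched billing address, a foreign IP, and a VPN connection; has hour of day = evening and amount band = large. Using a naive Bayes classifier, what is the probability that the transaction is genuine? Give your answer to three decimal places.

0.085

fraudulent: 0.9 × 0.95 × 0.15 × 0.3 × 0.4 × 0.6 = 0.009234
genuine: 0.1 × 0.05 × 0.9 × 0.3 × 0.75 × 0.85 = 0.000860625
P(genuine | x) = 0.000860625 / 0.010094625 ≈ 0.085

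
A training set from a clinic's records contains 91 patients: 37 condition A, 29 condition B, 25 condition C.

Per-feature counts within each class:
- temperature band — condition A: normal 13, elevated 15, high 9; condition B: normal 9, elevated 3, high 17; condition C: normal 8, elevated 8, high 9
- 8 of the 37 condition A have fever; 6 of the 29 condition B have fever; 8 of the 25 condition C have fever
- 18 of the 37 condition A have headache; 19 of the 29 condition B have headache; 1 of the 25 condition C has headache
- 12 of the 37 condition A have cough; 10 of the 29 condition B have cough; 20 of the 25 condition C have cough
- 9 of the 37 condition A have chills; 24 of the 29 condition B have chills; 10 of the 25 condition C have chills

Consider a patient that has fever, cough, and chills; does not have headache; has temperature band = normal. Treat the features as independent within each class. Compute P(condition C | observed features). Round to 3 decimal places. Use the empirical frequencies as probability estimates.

condition A: (37/91) × (13/37) × (8/37) × (19/37) × (12/37) × (9/37) ≈ 0.0012513
condition B: (29/91) × (9/29) × (6/29) × (10/29) × (10/29) × (24/29) ≈ 0.00201359
condition C: (25/91) × (8/25) × (8/25) × (24/25) × (20/25) × (10/25) ≈ 0.00864211
P(condition C | x) = 0.00864211 / 0.011907 ≈ 0.726

0.726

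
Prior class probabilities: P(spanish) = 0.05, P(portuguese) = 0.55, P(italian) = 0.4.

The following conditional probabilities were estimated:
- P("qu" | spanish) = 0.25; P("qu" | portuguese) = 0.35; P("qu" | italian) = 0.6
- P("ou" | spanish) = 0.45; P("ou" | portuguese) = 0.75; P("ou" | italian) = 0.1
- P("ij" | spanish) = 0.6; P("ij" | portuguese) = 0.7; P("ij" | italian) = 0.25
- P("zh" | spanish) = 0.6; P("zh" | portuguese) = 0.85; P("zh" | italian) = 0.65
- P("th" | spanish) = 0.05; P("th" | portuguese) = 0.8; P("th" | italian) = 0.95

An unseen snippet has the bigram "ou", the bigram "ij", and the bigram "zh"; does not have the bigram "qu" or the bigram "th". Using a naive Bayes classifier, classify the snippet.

portuguese

spanish: 0.05 × (1−0.25) × 0.45 × 0.6 × 0.6 × (1−0.05) = 0.00577125
portuguese: 0.55 × (1−0.35) × 0.75 × 0.7 × 0.85 × (1−0.8) = 0.031906875
italian: 0.4 × (1−0.6) × 0.1 × 0.25 × 0.65 × (1−0.95) = 0.00013
Highest score → portuguese.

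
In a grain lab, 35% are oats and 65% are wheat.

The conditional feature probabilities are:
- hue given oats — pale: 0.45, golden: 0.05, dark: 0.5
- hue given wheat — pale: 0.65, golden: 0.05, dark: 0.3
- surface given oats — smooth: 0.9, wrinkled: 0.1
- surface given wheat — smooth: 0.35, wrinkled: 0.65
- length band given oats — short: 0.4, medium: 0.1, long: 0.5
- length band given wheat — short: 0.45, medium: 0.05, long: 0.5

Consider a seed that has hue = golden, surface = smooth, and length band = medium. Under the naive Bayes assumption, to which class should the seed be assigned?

oats

oats: 0.35 × 0.05 × 0.9 × 0.1 = 0.001575
wheat: 0.65 × 0.05 × 0.35 × 0.05 = 0.00056875
Highest score → oats.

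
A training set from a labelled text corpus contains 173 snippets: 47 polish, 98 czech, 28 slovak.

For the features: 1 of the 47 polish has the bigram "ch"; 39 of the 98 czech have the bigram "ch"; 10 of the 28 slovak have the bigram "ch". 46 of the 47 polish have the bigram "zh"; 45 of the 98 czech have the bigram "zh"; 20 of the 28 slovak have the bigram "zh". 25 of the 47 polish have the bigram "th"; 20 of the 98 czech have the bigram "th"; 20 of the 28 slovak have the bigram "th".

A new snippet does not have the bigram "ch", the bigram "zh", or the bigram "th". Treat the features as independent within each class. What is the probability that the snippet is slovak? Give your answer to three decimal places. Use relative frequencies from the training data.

polish: (47/173) × (46/47) × (1/47) × (22/47) ≈ 0.00264813
czech: (98/173) × (59/98) × (53/98) × (78/98) ≈ 0.146799
slovak: (28/173) × (18/28) × (8/28) × (8/28) ≈ 0.00849357
P(slovak | x) = 0.00849357 / 0.1579407 ≈ 0.054

0.054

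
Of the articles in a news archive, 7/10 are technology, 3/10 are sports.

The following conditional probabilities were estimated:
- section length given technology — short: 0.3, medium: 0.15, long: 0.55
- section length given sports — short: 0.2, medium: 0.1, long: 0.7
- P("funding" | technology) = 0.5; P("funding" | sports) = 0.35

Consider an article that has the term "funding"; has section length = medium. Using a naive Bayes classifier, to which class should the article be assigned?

technology: 0.7 × 0.15 × 0.5 = 0.0525
sports: 0.3 × 0.1 × 0.35 = 0.0105
Highest score → technology.

technology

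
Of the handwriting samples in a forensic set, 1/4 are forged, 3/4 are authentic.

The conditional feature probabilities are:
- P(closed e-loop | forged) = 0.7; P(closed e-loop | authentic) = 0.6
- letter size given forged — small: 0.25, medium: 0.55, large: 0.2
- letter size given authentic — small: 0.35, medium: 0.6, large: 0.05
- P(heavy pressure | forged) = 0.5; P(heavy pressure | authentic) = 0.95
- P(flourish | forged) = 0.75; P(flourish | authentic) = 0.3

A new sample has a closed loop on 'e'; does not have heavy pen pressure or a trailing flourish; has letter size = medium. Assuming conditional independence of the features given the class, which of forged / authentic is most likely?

forged

forged: 0.25 × 0.7 × 0.55 × (1−0.5) × (1−0.75) = 0.01203125
authentic: 0.75 × 0.6 × 0.6 × (1−0.95) × (1−0.3) = 0.00945
Highest score → forged.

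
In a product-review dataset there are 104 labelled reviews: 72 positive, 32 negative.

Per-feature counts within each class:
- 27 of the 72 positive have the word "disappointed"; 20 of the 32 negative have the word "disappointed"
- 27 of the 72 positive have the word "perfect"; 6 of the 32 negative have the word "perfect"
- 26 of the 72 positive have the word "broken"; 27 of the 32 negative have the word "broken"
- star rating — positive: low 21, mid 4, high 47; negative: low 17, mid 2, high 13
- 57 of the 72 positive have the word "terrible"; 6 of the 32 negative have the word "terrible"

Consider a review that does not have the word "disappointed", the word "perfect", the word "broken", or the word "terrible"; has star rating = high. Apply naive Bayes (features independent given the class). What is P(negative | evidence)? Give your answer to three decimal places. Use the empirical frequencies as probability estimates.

positive: (72/104) × (45/72) × (45/72) × (46/72) × (47/72) × (15/72) ≈ 0.0234968
negative: (32/104) × (12/32) × (26/32) × (5/32) × (13/32) × (26/32) = 0.0048351287841796875
P(negative | x) = 0.0048351287841796875 / 0.0283319287841796875 ≈ 0.171

0.171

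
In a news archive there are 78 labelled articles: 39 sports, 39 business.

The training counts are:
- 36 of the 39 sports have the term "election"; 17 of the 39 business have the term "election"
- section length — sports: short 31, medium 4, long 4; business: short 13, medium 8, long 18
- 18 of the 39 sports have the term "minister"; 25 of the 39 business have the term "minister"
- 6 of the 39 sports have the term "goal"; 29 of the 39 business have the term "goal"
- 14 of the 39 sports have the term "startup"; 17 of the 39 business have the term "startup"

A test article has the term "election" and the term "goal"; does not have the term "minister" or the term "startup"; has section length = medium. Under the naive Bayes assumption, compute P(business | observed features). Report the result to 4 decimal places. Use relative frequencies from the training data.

sports: (39/78) × (36/39) × (4/39) × (21/39) × (6/39) × (25/39) ≈ 0.00251374
business: (39/78) × (17/39) × (8/39) × (14/39) × (29/39) × (22/39) ≈ 0.00673185
P(business | x) = 0.00673185 / 0.00924559 ≈ 0.7281

0.7281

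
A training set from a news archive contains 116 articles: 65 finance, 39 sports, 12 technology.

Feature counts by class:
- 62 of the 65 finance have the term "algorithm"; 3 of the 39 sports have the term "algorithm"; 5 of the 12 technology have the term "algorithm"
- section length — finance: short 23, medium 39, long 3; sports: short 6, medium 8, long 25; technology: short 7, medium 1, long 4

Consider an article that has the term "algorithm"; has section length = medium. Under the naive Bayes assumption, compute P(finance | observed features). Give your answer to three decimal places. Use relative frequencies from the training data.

0.973

finance: (65/116) × (62/65) × (39/65) ≈ 0.32069
sports: (39/116) × (3/39) × (8/39) ≈ 0.00530504
technology: (12/116) × (5/12) × (1/12) ≈ 0.00359195
P(finance | x) = 0.32069 / 0.32958699 ≈ 0.973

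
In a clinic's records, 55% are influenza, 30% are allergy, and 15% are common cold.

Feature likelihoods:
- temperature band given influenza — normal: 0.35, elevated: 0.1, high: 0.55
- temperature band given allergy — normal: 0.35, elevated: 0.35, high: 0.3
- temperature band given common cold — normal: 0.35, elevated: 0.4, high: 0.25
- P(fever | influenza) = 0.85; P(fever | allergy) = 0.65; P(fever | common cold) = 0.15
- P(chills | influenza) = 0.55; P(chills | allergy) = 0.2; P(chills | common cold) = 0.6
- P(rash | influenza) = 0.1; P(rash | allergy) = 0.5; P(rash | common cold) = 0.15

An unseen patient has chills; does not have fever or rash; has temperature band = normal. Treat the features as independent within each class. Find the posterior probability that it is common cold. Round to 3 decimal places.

0.559

influenza: 0.55 × 0.35 × (1−0.85) × 0.55 × (1−0.1) = 0.014293125
allergy: 0.3 × 0.35 × (1−0.65) × 0.2 × (1−0.5) = 0.003675
common cold: 0.15 × 0.35 × (1−0.15) × 0.6 × (1−0.15) = 0.02275875
P(common cold | x) = 0.02275875 / 0.040726875 ≈ 0.559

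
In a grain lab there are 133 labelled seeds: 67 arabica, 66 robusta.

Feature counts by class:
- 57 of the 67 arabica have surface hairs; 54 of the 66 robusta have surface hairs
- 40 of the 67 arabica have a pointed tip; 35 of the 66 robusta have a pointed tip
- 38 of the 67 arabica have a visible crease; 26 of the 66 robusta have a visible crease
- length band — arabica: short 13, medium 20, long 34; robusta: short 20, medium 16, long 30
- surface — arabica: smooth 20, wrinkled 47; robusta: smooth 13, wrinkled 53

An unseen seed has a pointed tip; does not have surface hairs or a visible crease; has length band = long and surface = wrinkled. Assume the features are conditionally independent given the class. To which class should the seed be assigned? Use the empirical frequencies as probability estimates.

robusta

arabica: (67/133) × (10/67) × (40/67) × (29/67) × (34/67) × (47/67) ≈ 0.00691646
robusta: (66/133) × (12/66) × (35/66) × (40/66) × (30/66) × (53/66) ≈ 0.0105847
Highest score → robusta.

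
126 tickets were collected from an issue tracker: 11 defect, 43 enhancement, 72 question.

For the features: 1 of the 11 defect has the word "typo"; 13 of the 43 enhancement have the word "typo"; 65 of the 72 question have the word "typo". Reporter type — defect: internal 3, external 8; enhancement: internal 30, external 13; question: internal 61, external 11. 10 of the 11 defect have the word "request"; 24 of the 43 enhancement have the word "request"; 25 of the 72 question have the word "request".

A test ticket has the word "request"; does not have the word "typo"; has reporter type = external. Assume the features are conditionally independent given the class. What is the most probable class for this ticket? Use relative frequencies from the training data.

defect: (11/126) × (10/11) × (8/11) × (10/11) ≈ 0.0524728
enhancement: (43/126) × (30/43) × (13/43) × (24/43) ≈ 0.0401762
question: (72/126) × (7/72) × (11/72) × (25/72) ≈ 0.0029471
Highest score → defect.

defect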